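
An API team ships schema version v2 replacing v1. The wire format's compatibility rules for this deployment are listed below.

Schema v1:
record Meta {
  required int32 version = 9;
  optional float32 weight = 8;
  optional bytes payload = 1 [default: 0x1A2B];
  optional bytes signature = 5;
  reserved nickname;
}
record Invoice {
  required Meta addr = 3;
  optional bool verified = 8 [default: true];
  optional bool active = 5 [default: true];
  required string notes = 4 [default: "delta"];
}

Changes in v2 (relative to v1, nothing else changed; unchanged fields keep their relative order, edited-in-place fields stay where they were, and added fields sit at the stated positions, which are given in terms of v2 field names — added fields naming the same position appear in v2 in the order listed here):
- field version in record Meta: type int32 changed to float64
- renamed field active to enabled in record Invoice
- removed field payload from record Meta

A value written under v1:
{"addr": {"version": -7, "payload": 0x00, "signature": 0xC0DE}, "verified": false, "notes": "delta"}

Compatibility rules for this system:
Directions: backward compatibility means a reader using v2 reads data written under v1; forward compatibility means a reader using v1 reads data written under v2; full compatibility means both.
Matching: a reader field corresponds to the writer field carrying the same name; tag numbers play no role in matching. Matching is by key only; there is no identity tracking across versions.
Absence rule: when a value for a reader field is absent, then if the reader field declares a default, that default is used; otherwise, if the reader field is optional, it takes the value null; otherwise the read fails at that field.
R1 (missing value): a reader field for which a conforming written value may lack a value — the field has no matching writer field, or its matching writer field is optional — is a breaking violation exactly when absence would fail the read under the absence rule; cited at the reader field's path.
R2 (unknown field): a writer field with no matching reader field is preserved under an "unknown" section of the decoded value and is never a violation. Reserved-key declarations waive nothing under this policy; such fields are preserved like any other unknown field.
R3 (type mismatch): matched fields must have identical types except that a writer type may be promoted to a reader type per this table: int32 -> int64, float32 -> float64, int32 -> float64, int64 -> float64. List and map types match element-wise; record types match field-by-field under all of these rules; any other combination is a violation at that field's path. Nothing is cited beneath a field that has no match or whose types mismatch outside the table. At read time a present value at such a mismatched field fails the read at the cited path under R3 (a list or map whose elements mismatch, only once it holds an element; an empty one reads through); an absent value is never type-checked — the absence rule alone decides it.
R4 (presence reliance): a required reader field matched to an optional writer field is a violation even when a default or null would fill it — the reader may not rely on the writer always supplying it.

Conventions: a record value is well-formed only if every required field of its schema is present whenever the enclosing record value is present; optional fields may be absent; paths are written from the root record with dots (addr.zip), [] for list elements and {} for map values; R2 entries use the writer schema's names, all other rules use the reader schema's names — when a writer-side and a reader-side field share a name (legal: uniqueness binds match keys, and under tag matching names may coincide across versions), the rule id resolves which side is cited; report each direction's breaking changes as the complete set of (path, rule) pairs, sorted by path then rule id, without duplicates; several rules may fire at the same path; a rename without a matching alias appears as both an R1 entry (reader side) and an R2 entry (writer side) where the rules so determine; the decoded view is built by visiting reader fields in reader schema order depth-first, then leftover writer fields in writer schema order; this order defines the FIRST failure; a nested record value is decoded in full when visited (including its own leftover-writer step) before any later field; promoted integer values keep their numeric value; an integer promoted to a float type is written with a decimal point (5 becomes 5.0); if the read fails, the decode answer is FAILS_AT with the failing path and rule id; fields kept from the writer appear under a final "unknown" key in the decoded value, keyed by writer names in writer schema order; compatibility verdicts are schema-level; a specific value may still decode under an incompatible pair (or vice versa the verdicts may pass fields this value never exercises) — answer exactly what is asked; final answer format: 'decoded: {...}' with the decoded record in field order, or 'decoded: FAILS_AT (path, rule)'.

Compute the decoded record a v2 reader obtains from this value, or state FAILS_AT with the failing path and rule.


in Invoice below, arrows point writer -> reader
decode (reader v2):
  addr.version := -7.0 (int32 -> float64)
  addr.weight := null (missing; optional => null)
  addr.signature := 0xC0DE
  writer addr.payload: kept under "unknown"
  verified := false
  enabled := true (missing; default applied)
  notes := "delta"
  => decoded: {"addr": {"version": -7.0, "weight": null, "signature": 0xC0DE, "unknown": {"payload": 0x00}}, "verified": false, "enabled": true, "notes": "delta"}
remaining Invoice differences; none change what is asked:
  field version in record Meta: type int32 changed to float64 -> a verdict-level change on Invoice — the shown value reads the same

decoded: {"addr": {"version": -7.0, "weight": null, "signature": 0xC0DE, "unknown": {"payload": 0x00}}, "verified": false, "enabled": true, "notes": "delta"}


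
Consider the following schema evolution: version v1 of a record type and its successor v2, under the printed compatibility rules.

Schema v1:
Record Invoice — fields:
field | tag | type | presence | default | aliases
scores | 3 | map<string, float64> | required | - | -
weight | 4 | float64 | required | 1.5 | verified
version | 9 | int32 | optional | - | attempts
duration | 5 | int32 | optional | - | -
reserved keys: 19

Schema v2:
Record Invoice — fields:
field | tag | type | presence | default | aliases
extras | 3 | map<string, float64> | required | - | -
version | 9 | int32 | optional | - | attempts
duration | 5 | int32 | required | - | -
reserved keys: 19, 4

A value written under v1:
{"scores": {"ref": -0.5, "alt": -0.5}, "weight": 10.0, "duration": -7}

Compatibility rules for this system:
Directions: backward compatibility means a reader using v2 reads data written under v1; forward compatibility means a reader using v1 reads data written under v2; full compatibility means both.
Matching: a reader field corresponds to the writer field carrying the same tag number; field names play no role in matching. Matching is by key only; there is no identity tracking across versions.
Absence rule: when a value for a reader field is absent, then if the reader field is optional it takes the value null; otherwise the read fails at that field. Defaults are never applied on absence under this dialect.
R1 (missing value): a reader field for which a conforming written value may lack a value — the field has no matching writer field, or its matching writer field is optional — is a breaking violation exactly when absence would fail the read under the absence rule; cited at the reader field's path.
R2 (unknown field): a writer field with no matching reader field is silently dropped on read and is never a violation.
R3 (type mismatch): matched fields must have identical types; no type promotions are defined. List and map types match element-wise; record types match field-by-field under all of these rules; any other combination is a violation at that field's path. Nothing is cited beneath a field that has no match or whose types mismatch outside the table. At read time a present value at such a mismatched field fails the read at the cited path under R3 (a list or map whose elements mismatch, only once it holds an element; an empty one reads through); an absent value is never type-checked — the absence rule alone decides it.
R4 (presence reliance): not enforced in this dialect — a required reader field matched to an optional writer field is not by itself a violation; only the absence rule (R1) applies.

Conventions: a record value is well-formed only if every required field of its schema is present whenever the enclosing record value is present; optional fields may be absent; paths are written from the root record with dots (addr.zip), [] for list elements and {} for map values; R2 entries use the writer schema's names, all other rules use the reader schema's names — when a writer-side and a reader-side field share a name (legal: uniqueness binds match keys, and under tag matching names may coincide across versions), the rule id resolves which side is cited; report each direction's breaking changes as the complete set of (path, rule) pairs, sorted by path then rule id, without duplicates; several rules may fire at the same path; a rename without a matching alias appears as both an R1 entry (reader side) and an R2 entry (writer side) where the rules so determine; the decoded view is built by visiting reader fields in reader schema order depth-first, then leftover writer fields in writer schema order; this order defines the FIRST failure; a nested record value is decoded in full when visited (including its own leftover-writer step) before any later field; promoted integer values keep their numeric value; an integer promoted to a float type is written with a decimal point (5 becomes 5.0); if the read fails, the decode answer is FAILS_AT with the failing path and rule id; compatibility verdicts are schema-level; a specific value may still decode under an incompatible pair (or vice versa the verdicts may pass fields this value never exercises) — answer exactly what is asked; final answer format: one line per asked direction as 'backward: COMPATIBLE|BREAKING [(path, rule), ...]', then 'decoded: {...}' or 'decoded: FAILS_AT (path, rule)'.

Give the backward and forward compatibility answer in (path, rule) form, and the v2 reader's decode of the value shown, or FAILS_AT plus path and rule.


backward: BREAKING [(duration, R1)]; forward: BREAKING [(weight, R1)]; decoded: {"extras": {"ref": -0.5, "alt": -0.5}, "version": null, "duration": -7}

each type pair in Invoice: writer, then reader
backward on Invoice — v2 reading data written by v1:
  writer required, map<string, float64> -> map<string, float64>: reader extras maps from writer scores
  writer optional, int32 -> int32: reader version maps from writer version
  writer optional, int32 -> int32: reader duration maps from writer duration
  writer field weight has no reader counterpart
  rule R1 violated at duration
  => 1 violation(s): backward is BREAKING for Invoice
forward on Invoice — v1 reading data written by v2:
  writer required, map<string, float64> -> map<string, float64>: reader scores maps from writer extras
  no writer field matches reader weight
  writer optional, int32 -> int32: reader version maps from writer version
  writer required, int32 -> int32: reader duration maps from writer duration
  rule R1 violated at weight
  => 1 violation(s): forward is BREAKING for Invoice
migrating the Invoice value to v2:
  extras := {"ref": -0.5, "alt": -0.5} (from writer scores)
  version := null (missing; optional => null)
  duration := -7
  writer weight: no reader field; dropped
  => decoded: {"extras": {"ref": -0.5, "alt": -0.5}, "version": null, "duration": -7}


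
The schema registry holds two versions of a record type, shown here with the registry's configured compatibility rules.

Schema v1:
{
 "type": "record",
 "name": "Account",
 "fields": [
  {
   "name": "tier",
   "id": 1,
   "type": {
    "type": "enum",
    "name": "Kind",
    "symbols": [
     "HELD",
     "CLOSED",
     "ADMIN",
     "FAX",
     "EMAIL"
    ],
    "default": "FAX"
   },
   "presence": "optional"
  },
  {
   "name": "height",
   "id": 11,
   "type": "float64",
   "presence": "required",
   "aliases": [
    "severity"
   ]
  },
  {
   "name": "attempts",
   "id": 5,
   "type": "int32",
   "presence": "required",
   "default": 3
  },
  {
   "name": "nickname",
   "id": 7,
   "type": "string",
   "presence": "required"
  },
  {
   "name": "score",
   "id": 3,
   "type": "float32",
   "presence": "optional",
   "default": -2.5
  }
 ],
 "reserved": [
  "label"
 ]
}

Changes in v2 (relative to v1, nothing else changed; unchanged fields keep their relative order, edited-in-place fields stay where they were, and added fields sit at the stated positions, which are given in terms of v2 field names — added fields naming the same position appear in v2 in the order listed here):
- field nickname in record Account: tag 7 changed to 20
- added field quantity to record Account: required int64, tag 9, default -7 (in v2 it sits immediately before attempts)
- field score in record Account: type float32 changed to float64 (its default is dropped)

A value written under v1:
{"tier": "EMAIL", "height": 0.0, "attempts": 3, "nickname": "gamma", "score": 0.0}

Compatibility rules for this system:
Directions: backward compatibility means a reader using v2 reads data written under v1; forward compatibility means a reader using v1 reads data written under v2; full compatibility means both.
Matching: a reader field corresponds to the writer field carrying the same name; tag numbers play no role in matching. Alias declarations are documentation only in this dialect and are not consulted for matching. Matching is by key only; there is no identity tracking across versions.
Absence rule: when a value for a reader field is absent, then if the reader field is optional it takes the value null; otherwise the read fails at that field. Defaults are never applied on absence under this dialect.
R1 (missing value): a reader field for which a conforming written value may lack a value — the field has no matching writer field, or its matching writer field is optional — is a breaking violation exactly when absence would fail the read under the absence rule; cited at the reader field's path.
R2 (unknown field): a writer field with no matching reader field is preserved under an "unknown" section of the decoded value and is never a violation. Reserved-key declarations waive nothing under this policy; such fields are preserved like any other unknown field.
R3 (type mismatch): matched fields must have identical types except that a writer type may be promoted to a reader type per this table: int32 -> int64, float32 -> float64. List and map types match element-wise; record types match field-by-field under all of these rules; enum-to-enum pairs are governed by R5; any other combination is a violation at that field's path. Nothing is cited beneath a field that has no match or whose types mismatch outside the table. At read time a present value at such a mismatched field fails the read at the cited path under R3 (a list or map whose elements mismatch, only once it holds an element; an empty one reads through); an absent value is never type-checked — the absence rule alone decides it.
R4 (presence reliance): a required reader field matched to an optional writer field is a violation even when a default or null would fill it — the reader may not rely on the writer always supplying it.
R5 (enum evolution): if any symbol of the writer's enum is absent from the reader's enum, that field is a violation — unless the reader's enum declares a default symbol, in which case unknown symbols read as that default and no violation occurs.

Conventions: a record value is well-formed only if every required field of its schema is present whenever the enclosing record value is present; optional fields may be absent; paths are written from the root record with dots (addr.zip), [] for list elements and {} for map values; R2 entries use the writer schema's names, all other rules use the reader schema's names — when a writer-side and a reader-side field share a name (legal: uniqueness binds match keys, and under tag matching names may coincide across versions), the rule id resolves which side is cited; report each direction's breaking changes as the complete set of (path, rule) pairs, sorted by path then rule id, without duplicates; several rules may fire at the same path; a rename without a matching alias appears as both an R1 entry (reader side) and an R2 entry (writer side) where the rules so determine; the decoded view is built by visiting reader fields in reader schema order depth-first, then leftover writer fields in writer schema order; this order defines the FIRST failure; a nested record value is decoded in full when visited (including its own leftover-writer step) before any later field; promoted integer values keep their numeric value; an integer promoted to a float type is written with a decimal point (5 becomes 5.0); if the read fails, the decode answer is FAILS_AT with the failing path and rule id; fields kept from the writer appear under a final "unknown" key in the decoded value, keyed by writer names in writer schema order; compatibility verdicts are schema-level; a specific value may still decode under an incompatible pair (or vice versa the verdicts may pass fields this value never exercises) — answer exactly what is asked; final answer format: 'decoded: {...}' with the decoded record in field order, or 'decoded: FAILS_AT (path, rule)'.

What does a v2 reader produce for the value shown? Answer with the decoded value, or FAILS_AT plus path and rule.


the writer's type comes first in each Account pair
migrating the Account value to v2:
  tier := "EMAIL"
  height := 0.0
  read fails at quantity under R1 (no fill)
  => FAILS_AT (quantity, R1)
checking off the Account differences that do not matter here:
  field nickname in record Account: tag 7 changed to 20 -> inert under this dialect — no rule fires on Account and the result does not move
  field score in record Account: type float32 changed to float64 (its default is dropped) -> matters for Account compatibility verdicts, not for this value's decode

decoded: FAILS_AT (quantity, R1)


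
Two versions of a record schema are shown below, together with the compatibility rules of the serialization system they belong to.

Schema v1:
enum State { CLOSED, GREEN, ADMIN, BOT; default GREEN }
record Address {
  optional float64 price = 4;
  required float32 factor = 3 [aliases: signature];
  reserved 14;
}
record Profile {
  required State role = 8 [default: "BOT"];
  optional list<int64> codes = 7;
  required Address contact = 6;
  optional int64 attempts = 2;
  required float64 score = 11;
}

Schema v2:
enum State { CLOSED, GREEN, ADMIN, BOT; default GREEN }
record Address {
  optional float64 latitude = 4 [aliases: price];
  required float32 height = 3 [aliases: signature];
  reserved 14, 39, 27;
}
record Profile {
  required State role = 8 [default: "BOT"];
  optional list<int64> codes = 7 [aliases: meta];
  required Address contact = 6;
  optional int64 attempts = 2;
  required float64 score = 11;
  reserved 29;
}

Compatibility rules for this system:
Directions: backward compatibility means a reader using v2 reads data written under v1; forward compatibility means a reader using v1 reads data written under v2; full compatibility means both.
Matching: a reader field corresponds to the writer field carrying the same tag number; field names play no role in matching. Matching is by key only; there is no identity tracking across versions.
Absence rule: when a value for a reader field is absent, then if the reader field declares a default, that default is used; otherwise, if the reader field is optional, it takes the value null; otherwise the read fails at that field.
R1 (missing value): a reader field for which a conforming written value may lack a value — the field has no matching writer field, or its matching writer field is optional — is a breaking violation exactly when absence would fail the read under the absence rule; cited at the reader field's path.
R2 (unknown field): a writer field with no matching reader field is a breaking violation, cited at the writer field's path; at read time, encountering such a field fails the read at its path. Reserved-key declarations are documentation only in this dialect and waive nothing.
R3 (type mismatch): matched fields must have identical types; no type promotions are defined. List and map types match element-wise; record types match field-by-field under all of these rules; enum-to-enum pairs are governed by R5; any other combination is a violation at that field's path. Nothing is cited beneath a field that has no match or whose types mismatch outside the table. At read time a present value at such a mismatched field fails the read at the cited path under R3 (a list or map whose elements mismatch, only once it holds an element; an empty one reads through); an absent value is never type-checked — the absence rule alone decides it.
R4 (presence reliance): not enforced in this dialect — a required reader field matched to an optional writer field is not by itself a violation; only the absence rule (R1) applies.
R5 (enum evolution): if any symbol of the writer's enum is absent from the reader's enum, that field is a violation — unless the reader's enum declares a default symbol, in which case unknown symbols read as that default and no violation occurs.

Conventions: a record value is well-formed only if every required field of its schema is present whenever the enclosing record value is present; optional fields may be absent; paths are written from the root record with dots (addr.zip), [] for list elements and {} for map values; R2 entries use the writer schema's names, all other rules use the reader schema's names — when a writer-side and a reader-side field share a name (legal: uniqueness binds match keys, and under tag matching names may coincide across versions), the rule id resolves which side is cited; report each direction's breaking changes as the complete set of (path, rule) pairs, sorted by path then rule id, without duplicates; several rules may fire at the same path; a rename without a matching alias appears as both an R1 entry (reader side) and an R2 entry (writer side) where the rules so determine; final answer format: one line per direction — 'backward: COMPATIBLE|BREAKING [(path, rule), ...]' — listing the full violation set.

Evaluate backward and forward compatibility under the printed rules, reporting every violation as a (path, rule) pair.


backward: COMPATIBLE []; forward: COMPATIBLE []

each type pair in Profile: writer, then reader
backward pass over Profile, reader schema v2, writer schema v1:
  State -> State, writer required: role aligns to role
  list<int64> -> list<int64>, writer optional: codes aligns to codes
  Address -> Address, writer required: contact aligns to contact
  int64 -> int64, writer optional: attempts aligns to attempts
  float64 -> float64, writer required: score aligns to score
  float64 -> float64, writer optional: contact.latitude aligns to contact.price
  float32 -> float32, writer required: contact.height aligns to contact.factor
  => no violations; backward on Profile: COMPATIBLE
forward pass over Profile, reader schema v1, writer schema v2:
  State -> State, writer required: role aligns to role
  list<int64> -> list<int64>, writer optional: codes aligns to codes
  Address -> Address, writer required: contact aligns to contact
  int64 -> int64, writer optional: attempts aligns to attempts
  float64 -> float64, writer required: score aligns to score
  float64 -> float64, writer optional: contact.price aligns to contact.latitude
  float32 -> float32, writer required: contact.factor aligns to contact.height
  => no violations; forward on Profile: COMPATIBLE


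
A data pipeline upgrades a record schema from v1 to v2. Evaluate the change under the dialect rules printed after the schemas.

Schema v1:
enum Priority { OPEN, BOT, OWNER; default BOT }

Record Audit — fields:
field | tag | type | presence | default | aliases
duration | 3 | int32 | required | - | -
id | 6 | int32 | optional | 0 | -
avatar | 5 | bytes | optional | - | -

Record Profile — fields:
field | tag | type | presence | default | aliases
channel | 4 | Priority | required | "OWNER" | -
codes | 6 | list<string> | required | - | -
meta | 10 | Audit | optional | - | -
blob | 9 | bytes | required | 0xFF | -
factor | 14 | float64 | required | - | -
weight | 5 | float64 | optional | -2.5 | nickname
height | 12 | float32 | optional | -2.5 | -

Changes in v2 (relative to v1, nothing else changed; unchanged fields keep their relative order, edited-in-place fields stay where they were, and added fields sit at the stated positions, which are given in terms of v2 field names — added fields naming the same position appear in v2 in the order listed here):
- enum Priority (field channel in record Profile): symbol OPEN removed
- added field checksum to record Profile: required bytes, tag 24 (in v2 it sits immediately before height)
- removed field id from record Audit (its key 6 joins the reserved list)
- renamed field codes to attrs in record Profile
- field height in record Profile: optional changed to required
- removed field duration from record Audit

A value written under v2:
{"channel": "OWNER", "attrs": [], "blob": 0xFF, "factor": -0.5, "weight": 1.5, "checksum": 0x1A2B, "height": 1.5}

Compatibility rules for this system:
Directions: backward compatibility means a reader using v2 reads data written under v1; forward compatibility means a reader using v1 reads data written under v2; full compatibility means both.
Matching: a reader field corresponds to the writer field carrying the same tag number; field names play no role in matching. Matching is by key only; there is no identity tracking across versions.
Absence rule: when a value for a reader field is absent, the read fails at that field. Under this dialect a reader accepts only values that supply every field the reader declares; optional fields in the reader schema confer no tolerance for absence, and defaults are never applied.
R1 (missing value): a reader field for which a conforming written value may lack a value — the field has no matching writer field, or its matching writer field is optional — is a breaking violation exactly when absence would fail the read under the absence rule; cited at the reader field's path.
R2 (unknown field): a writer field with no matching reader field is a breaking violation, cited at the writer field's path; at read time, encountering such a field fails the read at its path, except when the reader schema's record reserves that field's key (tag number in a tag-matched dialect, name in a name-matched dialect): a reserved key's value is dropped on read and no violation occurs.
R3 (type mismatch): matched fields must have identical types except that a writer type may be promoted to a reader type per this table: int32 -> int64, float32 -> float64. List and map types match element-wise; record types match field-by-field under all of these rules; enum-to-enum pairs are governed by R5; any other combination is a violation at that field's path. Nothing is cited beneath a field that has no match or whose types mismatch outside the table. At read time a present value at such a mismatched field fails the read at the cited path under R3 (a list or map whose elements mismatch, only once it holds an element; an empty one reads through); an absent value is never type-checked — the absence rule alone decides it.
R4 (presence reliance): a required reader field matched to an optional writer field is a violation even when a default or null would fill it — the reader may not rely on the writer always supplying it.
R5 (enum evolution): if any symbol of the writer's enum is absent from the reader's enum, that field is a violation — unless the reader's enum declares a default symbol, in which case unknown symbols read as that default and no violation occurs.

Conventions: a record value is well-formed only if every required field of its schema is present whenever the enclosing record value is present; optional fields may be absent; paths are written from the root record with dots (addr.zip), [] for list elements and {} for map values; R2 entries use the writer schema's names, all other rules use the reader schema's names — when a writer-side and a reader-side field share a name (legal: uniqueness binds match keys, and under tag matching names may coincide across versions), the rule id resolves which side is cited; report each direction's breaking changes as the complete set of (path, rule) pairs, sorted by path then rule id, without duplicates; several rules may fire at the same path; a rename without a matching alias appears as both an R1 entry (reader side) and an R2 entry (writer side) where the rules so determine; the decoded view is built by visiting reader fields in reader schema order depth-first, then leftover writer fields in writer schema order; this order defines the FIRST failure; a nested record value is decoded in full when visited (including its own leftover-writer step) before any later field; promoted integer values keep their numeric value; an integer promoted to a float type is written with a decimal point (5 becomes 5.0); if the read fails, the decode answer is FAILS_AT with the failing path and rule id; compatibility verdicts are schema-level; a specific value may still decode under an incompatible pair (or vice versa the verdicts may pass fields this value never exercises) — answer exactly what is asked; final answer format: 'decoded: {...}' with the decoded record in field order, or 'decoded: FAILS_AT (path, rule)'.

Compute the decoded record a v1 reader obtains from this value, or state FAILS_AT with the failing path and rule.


arrows below run writer -> reader for Profile
decode walk for Profile under reader schema v1:
  channel := "OWNER"
  codes := [] (from writer attrs)
  read fails at meta under R1 (no fill)
  => FAILS_AT (meta, R1)
ruling out the remaining Profile differences:
  enum Priority (field channel in record Profile): symbol OPEN removed -> inert under this dialect — no rule fires on Profile and the result does not move
  added field checksum to record Profile: required bytes, tag 24 (in v2 it sits immediately before height) -> affects the rule determinations only; this particular Profile value decodes identically
  removed field id from record Audit (its key 6 joins the reserved list) -> affects the rule determinations only; this particular Profile value decodes identically
  renamed field codes to attrs in record Profile -> inert under this dialect — no rule fires on Profile and the result does not move
  field height in record Profile: optional changed to required -> affects the rule determinations only; this particular Profile value decodes identically
  removed field duration from record Audit -> affects the rule determinations only; this particular Profile value decodes identically

decoded: FAILS_AT (meta, R1)


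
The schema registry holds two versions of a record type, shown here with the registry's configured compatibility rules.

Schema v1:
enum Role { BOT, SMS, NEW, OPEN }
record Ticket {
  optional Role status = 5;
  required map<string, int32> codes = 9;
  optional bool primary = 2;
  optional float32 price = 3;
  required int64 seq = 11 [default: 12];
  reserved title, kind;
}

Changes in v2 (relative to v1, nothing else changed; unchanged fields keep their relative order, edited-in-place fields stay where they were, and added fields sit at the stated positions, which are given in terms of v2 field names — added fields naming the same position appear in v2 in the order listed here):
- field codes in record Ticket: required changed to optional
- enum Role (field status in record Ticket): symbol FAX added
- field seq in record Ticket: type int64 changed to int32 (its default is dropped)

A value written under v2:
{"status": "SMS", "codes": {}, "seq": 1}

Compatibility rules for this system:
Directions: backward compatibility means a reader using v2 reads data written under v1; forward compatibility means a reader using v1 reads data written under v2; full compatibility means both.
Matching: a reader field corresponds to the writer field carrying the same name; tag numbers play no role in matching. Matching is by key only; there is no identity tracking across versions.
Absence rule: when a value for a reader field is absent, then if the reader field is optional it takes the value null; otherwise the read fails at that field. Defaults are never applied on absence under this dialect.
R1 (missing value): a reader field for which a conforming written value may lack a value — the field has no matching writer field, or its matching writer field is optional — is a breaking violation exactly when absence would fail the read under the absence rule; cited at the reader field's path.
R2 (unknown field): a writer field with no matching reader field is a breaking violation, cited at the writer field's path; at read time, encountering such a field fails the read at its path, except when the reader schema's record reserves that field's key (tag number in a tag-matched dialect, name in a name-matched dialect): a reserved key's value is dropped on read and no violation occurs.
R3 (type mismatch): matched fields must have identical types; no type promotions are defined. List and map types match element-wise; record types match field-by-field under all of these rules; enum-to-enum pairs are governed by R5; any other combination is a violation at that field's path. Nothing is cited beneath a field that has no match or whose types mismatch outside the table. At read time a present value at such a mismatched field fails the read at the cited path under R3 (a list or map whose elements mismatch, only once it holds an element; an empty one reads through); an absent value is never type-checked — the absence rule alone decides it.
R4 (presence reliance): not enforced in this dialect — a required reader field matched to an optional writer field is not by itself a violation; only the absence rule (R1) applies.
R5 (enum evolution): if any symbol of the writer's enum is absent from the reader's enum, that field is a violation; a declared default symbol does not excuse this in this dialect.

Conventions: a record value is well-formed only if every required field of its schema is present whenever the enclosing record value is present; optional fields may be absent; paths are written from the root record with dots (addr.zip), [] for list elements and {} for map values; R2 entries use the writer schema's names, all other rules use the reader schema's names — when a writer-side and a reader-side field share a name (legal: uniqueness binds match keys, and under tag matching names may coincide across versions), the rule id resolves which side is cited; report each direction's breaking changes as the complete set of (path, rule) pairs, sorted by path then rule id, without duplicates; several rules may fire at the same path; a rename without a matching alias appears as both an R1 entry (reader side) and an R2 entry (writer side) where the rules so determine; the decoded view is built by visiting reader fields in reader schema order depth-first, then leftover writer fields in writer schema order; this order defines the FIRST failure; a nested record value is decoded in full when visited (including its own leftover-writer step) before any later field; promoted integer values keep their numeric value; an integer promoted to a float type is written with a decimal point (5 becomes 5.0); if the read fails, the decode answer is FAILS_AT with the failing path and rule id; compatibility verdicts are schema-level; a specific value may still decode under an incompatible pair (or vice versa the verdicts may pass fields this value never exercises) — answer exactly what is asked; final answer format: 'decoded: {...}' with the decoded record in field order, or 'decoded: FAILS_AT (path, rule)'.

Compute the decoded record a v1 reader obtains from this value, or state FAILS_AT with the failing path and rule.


decoded: FAILS_AT (seq, R3)

the writer's type comes first in each Ticket pair
migrating the Ticket value to v1:
  status := "SMS"
  codes := {}
  primary := null (not supplied -> null)
  price := null (not supplied -> null)
  read fails at seq under R3
  => FAILS_AT (seq, R3)
remaining Ticket differences; none change what is asked:
  field codes in record Ticket: required changed to optional -> matters for Ticket compatibility verdicts, not for this value's decode
  enum Role (field status in record Ticket): symbol FAX added -> matters for Ticket compatibility verdicts, not for this value's decode


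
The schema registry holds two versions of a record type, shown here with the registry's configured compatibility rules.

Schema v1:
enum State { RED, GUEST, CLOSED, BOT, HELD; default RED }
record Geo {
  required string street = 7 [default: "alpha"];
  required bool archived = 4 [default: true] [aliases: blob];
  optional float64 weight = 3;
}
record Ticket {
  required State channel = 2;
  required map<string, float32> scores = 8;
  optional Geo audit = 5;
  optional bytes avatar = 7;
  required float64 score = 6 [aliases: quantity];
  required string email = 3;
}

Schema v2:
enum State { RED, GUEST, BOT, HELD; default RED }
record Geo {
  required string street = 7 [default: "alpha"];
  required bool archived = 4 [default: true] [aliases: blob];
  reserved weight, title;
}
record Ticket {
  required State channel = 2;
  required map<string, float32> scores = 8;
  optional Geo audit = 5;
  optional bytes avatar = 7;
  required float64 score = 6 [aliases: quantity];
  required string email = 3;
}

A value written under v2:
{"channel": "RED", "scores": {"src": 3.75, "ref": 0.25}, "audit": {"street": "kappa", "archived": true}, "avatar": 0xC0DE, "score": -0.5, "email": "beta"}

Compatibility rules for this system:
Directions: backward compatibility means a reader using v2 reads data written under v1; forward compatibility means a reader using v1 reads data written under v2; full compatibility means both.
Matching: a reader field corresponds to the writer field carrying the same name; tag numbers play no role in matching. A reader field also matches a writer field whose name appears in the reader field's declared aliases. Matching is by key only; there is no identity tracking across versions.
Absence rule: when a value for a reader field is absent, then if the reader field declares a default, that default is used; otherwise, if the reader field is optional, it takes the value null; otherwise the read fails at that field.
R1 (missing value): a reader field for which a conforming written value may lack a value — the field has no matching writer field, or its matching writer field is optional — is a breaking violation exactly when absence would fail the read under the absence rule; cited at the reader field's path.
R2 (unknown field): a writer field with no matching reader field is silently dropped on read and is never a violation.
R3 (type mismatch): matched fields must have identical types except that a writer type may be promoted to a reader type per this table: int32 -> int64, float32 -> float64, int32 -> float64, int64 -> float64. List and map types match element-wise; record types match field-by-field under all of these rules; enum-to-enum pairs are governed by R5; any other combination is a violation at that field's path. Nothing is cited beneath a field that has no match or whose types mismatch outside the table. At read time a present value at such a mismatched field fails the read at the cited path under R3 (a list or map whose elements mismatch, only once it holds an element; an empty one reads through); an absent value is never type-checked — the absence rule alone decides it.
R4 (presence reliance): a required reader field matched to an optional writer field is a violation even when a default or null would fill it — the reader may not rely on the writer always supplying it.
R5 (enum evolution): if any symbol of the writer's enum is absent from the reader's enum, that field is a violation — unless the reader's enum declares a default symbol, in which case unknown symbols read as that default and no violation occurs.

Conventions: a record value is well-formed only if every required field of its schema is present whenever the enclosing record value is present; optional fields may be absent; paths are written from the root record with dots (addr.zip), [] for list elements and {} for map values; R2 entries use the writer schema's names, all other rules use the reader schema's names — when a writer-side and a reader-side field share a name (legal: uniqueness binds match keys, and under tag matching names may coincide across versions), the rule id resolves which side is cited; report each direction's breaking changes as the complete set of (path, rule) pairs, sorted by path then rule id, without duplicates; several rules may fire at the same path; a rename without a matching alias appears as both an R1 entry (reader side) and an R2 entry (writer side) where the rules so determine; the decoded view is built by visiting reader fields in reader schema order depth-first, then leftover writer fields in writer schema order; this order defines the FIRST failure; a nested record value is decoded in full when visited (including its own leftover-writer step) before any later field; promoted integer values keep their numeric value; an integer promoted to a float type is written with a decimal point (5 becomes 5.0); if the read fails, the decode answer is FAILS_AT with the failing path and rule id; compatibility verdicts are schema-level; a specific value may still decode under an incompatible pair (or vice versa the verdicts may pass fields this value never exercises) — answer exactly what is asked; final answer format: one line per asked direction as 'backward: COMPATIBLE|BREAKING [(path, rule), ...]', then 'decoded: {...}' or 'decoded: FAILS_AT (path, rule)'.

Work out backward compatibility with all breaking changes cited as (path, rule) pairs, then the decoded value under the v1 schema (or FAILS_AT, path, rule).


backward: COMPATIBLE []; decoded: {"channel": "RED", "scores": {"src": 3.75, "ref": 0.25}, "audit": {"street": "kappa", "archived": true, "weight": null}, "avatar": 0xC0DE, "score": -0.5, "email": "beta"}

the writer's type comes first in each Ticket pair
checking backward for Ticket: reader v2 against writer v1:
  channel: State -> State, writer required; from channel
  scores: map<string, float32> -> map<string, float32>, writer required; from scores
  audit: Geo -> Geo, writer optional; from audit
  avatar: bytes -> bytes, writer optional; from avatar
  score: float64 -> float64, writer required; from score
  email: string -> string, writer required; from email
  audit.street: string -> string, writer required; from audit.street
  audit.archived: bool -> bool, writer required; from audit.archived
  audit.weight (writer side), unknown to reader
  => backward verdict for Ticket: COMPATIBLE, no violations
decode walk for Ticket under reader schema v1:
  channel := "RED"
  scores := {"src": 3.75, "ref": 0.25}
  audit.street := "kappa"
  audit.archived := true
  audit.weight := null (not supplied -> null)
  avatar := 0xC0DE
  score := -0.5
  email := "beta"
  => decoded: {"channel": "RED", "scores": {"src": 3.75, "ref": 0.25}, "audit": {"street": "kappa", "archived": true, "weight": null}, "avatar": 0xC0DE, "score": -0.5, "email": "beta"}
the other Ticket changes do not affect what is asked:
  enum State (field channel in record Ticket): symbol CLOSED removed -> inert for the asked Ticket verdict: nothing fires
  removed field weight from record Geo (its key "weight" joins the reserved list) -> inert for the asked Ticket verdict: nothing fires
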